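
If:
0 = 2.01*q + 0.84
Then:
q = -0.42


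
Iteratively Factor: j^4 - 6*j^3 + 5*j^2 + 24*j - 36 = (j - 3)*(j^3 - 3*j^2 - 4*j + 12) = (j - 3)*(j + 2)*(j^2 - 5*j + 6) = (j - 3)^2*(j + 2)*(j - 2)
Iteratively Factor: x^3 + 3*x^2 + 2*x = (x + 1)*(x^2 + 2*x) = x*(x + 1)*(x + 2)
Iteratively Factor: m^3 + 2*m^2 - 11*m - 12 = (m + 1)*(m^2 + m - 12) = (m - 3)*(m + 1)*(m + 4)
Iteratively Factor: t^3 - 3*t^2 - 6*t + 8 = (t - 4)*(t^2 + t - 2) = (t - 4)*(t - 1)*(t + 2)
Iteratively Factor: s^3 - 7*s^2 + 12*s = (s - 3)*(s^2 - 4*s) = s*(s - 3)*(s - 4)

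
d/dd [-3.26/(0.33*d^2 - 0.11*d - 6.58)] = (2.1516*d - 0.3586)/(-0.33*d^2 + 0.11*d + 6.58)^2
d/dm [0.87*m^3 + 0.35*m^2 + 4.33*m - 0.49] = 2.61*m^2 + 0.7*m + 4.33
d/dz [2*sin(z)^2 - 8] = 2*sin(2*z)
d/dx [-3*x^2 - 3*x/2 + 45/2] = -6*x - 3/2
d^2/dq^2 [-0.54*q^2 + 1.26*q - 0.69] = -1.08000000000000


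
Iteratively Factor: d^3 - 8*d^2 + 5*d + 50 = (d - 5)*(d^2 - 3*d - 10) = (d - 5)*(d + 2)*(d - 5)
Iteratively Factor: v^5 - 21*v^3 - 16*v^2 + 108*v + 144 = (v - 4)*(v^4 + 4*v^3 - 5*v^2 - 36*v - 36) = (v - 4)*(v - 3)*(v^3 + 7*v^2 + 16*v + 12) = (v - 4)*(v - 3)*(v + 2)*(v^2 + 5*v + 6) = (v - 4)*(v - 3)*(v + 2)*(v + 3)*(v + 2)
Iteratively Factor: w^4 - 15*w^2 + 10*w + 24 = (w - 2)*(w^3 + 2*w^2 - 11*w - 12) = (w - 3)*(w - 2)*(w^2 + 5*w + 4) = (w - 3)*(w - 2)*(w + 4)*(w + 1)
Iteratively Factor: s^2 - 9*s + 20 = (s - 4)*(s - 5)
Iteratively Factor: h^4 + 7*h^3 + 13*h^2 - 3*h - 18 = (h + 3)*(h^3 + 4*h^2 + h - 6) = (h - 1)*(h + 3)*(h^2 + 5*h + 6) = (h - 1)*(h + 2)*(h + 3)*(h + 3)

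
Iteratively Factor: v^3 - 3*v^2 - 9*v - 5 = (v + 1)*(v^2 - 4*v - 5) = (v - 5)*(v + 1)*(v + 1)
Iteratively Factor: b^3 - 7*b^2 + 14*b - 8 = (b - 1)*(b^2 - 6*b + 8) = (b - 2)*(b - 1)*(b - 4)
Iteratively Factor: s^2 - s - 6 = (s - 3)*(s + 2)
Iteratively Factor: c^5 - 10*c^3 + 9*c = (c + 3)*(c^4 - 3*c^3 - c^2 + 3*c) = (c - 3)*(c + 3)*(c^3 - c) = (c - 3)*(c + 1)*(c + 3)*(c^2 - c) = (c - 3)*(c - 1)*(c + 1)*(c + 3)*(c)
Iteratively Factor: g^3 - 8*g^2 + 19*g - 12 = (g - 4)*(g^2 - 4*g + 3) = (g - 4)*(g - 3)*(g - 1)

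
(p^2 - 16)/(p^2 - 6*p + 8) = (p + 4)/(p - 2)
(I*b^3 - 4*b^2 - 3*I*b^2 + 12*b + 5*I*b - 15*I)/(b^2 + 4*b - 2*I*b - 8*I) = (I*b^3 - b^2*(4 + 3*I) + b*(12 + 5*I) - 15*I)/(b^2 + 2*b*(2 - I) - 8*I)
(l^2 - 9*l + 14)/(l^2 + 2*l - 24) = (l^2 - 9*l + 14)/(l^2 + 2*l - 24)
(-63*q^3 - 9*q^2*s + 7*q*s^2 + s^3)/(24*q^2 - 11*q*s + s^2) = (-21*q^2 - 10*q*s - s^2)/(8*q - s)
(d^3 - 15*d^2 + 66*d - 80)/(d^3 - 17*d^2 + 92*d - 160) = (d - 2)/(d - 4)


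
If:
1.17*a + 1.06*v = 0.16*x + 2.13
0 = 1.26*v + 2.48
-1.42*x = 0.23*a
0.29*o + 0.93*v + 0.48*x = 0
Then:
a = 3.53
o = 7.26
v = -1.97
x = -0.57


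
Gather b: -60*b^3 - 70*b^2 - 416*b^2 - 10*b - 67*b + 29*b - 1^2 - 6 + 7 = -60*b^3 - 486*b^2 - 48*b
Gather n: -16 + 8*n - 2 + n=9*n - 18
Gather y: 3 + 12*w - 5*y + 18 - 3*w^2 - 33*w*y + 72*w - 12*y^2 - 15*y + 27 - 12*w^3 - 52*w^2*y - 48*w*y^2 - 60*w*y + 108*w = -12*w^3 - 3*w^2 + 192*w + y^2*(-48*w - 12) + y*(-52*w^2 - 93*w - 20) + 48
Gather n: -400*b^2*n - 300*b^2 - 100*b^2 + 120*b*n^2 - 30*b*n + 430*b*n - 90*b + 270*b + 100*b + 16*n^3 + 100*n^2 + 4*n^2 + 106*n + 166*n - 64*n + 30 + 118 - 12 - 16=-400*b^2 + 280*b + 16*n^3 + n^2*(120*b + 104) + n*(-400*b^2 + 400*b + 208) + 120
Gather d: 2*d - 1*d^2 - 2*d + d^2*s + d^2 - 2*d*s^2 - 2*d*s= d^2*s + d*(-2*s^2 - 2*s)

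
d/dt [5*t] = 5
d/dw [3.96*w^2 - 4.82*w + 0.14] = 7.92*w - 4.82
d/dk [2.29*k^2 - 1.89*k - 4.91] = 4.58*k - 1.89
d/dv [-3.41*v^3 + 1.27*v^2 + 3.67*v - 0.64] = -10.23*v^2 + 2.54*v + 3.67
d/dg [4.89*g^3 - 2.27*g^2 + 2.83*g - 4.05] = 14.67*g^2 - 4.54*g + 2.83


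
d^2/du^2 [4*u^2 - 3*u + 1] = 8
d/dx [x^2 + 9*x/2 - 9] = 2*x + 9/2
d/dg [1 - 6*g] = -6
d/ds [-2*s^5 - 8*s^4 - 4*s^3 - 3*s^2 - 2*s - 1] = -10*s^4 - 32*s^3 - 12*s^2 - 6*s - 2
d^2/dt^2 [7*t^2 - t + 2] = 14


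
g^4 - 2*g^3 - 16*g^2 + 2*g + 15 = (g - 5)*(g - 1)*(g + 1)*(g + 3)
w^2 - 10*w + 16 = (w - 8)*(w - 2)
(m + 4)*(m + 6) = m^2 + 10*m + 24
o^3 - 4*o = o*(o - 2)*(o + 2)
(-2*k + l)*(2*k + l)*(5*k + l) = -20*k^3 - 4*k^2*l + 5*k*l^2 + l^3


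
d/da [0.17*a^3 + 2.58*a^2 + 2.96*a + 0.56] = 0.51*a^2 + 5.16*a + 2.96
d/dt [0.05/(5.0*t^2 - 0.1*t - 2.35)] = (0.005 - 0.5*t)/(-5.0*t^2 + 0.1*t + 2.35)^2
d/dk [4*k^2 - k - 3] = 8*k - 1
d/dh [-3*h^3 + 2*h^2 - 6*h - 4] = -9*h^2 + 4*h - 6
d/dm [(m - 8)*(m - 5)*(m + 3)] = 3*m^2 - 20*m + 1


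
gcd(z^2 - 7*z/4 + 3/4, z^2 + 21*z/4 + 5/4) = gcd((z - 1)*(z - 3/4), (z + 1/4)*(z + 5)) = 1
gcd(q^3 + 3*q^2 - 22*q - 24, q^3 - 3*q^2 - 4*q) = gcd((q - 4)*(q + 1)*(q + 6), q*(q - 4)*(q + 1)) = q^2 - 3*q - 4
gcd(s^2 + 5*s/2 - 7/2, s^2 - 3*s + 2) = s - 1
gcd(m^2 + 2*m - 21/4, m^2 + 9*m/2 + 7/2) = m + 7/2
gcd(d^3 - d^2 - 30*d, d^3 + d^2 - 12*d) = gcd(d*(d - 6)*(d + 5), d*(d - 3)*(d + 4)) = d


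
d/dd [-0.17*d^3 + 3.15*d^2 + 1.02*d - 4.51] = -0.51*d^2 + 6.3*d + 1.02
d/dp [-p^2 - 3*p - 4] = -2*p - 3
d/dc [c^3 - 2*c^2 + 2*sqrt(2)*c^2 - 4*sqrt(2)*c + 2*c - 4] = 3*c^2 - 4*c + 4*sqrt(2)*c - 4*sqrt(2) + 2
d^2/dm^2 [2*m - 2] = 0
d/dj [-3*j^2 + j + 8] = 1 - 6*j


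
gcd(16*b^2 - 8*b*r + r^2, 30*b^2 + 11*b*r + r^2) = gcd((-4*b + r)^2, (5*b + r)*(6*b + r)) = 1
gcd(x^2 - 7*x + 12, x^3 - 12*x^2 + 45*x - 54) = x - 3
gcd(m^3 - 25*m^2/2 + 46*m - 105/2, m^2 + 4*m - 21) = m - 3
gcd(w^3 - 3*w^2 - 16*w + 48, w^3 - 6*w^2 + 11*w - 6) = w - 3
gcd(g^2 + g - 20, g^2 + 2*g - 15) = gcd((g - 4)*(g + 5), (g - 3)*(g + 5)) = g + 5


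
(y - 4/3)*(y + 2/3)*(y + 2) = y^3 + 4*y^2/3 - 20*y/9 - 16/9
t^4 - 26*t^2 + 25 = (t - 5)*(t - 1)*(t + 1)*(t + 5)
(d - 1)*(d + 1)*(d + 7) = d^3 + 7*d^2 - d - 7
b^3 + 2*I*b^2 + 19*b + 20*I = (b - 4*I)*(b + I)*(b + 5*I)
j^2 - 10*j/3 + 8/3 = (j - 2)*(j - 4/3)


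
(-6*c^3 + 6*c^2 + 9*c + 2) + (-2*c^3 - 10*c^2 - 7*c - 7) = -8*c^3 - 4*c^2 + 2*c - 5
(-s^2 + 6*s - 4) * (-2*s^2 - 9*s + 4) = 2*s^4 - 3*s^3 - 50*s^2 + 60*s - 16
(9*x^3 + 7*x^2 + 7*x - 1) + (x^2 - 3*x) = 9*x^3 + 8*x^2 + 4*x - 1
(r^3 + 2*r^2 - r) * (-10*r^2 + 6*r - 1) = -10*r^5 - 14*r^4 + 21*r^3 - 8*r^2 + r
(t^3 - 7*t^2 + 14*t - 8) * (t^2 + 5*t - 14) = t^5 - 2*t^4 - 35*t^3 + 160*t^2 - 236*t + 112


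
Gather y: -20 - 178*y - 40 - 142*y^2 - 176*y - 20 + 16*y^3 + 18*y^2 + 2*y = 16*y^3 - 124*y^2 - 352*y - 80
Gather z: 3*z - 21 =3*z - 21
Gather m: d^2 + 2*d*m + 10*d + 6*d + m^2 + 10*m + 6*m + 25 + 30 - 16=d^2 + 16*d + m^2 + m*(2*d + 16) + 39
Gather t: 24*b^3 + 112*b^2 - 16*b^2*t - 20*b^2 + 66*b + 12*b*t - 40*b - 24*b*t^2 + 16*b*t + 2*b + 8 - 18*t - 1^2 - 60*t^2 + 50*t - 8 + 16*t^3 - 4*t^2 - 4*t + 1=24*b^3 + 92*b^2 + 28*b + 16*t^3 + t^2*(-24*b - 64) + t*(-16*b^2 + 28*b + 28)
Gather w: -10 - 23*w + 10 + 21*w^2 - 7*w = 21*w^2 - 30*w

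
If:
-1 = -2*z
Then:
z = 1/2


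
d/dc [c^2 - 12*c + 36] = 2*c - 12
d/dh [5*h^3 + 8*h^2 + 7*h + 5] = 15*h^2 + 16*h + 7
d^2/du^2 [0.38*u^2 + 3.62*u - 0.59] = 0.760000000000000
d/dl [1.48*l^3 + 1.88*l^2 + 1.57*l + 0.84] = 4.44*l^2 + 3.76*l + 1.57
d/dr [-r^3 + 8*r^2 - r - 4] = -3*r^2 + 16*r - 1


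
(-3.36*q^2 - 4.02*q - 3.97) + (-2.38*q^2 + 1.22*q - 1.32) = -5.74*q^2 - 2.8*q - 5.29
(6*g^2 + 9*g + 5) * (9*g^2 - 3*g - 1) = 54*g^4 + 63*g^3 + 12*g^2 - 24*g - 5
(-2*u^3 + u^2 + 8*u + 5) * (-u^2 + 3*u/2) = 2*u^5 - 4*u^4 - 13*u^3/2 + 7*u^2 + 15*u/2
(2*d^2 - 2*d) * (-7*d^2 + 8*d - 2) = -14*d^4 + 30*d^3 - 20*d^2 + 4*d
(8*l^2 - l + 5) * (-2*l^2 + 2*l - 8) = -16*l^4 + 18*l^3 - 76*l^2 + 18*l - 40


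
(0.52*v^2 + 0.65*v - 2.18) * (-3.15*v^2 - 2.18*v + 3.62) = -1.638*v^4 - 3.1811*v^3 + 7.3324*v^2 + 7.1054*v - 7.8916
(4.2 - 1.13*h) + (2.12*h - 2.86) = 0.99*h + 1.34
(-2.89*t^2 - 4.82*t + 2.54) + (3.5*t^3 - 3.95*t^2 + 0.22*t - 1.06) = 3.5*t^3 - 6.84*t^2 - 4.6*t + 1.48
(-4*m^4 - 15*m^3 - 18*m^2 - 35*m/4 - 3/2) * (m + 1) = -4*m^5 - 19*m^4 - 33*m^3 - 107*m^2/4 - 41*m/4 - 3/2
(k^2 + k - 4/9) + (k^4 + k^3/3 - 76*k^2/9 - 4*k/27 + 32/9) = k^4 + k^3/3 - 67*k^2/9 + 23*k/27 + 28/9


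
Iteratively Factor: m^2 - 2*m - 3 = (m + 1)*(m - 3)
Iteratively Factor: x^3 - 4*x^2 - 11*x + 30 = (x - 2)*(x^2 - 2*x - 15) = (x - 5)*(x - 2)*(x + 3)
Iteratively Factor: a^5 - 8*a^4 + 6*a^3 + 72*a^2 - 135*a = (a - 3)*(a^4 - 5*a^3 - 9*a^2 + 45*a) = (a - 3)^2*(a^3 - 2*a^2 - 15*a) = (a - 5)*(a - 3)^2*(a^2 + 3*a) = (a - 5)*(a - 3)^2*(a + 3)*(a)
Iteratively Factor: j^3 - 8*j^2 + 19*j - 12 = (j - 4)*(j^2 - 4*j + 3) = (j - 4)*(j - 3)*(j - 1)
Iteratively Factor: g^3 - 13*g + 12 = (g - 3)*(g^2 + 3*g - 4) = (g - 3)*(g - 1)*(g + 4)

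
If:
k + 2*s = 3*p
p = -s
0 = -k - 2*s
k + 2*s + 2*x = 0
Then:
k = 0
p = 0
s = 0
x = 0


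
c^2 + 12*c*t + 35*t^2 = (c + 5*t)*(c + 7*t)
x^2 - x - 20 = (x - 5)*(x + 4)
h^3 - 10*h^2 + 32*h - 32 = (h - 4)^2*(h - 2)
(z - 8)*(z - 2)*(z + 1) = z^3 - 9*z^2 + 6*z + 16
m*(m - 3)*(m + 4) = m^3 + m^2 - 12*m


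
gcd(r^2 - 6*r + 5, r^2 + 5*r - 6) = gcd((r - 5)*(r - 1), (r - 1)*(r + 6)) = r - 1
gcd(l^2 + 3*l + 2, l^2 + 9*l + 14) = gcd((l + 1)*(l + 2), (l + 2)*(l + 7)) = l + 2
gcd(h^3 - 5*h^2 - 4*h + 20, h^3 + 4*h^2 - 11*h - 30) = h + 2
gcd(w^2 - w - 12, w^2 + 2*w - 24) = w - 4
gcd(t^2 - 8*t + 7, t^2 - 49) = t - 7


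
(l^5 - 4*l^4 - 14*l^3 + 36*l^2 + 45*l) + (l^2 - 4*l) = l^5 - 4*l^4 - 14*l^3 + 37*l^2 + 41*l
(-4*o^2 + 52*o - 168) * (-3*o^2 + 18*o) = 12*o^4 - 228*o^3 + 1440*o^2 - 3024*o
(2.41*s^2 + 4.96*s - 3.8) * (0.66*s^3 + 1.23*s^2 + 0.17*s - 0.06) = 1.5906*s^5 + 6.2379*s^4 + 4.0025*s^3 - 3.9754*s^2 - 0.9436*s + 0.228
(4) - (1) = 3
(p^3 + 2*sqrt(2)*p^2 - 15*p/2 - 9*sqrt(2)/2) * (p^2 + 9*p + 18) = p^5 + 2*sqrt(2)*p^4 + 9*p^4 + 21*p^3/2 + 18*sqrt(2)*p^3 - 135*p^2/2 + 63*sqrt(2)*p^2/2 - 135*p - 81*sqrt(2)*p/2 - 81*sqrt(2)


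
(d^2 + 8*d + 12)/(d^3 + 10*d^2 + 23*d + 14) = (d + 6)/(d^2 + 8*d + 7)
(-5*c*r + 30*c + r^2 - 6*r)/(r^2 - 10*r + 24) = (-5*c + r)/(r - 4)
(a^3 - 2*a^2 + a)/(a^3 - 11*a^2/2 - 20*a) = 2*(-a^2 + 2*a - 1)/(-2*a^2 + 11*a + 40)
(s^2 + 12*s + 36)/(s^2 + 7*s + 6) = (s + 6)/(s + 1)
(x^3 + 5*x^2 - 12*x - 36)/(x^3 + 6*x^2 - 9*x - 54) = (x + 2)/(x + 3)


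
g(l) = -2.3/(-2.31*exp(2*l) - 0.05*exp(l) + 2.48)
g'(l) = -2.3*(4.62*exp(2*l) + 0.05*exp(l))/(-2.31*exp(2*l) - 0.05*exp(l) + 2.48)^2 = (-10.626*exp(l) - 0.115)*exp(l)/(2.31*exp(2*l) + 0.05*exp(l) - 2.48)^2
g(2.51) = 0.01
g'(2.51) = -0.01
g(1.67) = 0.04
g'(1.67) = -0.08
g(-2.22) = -0.94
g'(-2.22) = -0.02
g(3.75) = 0.00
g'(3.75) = -0.00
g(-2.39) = -0.94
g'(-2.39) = -0.02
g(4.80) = 0.00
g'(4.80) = -0.00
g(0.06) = 12.95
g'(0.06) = -383.67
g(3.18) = 0.00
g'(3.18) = -0.00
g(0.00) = -19.17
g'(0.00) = -745.90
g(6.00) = 0.00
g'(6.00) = 0.00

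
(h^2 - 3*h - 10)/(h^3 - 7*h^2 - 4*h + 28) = (h - 5)/(h^2 - 9*h + 14)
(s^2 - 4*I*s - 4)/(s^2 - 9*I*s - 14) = (s - 2*I)/(s - 7*I)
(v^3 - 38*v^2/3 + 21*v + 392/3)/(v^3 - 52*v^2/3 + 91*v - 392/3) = (3*v + 7)/(3*v - 7)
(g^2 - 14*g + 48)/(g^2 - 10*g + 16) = (g - 6)/(g - 2)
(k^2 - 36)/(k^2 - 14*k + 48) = (k + 6)/(k - 8)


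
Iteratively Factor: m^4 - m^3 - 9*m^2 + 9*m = (m)*(m^3 - m^2 - 9*m + 9) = m*(m - 1)*(m^2 - 9) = m*(m - 1)*(m + 3)*(m - 3)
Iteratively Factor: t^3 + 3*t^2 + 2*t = (t + 2)*(t^2 + t) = t*(t + 2)*(t + 1)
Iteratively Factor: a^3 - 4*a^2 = (a)*(a^2 - 4*a) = a*(a - 4)*(a)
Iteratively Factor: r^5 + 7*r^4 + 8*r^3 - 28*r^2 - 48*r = (r)*(r^4 + 7*r^3 + 8*r^2 - 28*r - 48) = r*(r + 2)*(r^3 + 5*r^2 - 2*r - 24) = r*(r + 2)*(r + 4)*(r^2 + r - 6) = r*(r + 2)*(r + 3)*(r + 4)*(r - 2)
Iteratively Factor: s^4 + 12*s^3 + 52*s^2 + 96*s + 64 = (s + 4)*(s^3 + 8*s^2 + 20*s + 16) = (s + 4)^2*(s^2 + 4*s + 4) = (s + 2)*(s + 4)^2*(s + 2)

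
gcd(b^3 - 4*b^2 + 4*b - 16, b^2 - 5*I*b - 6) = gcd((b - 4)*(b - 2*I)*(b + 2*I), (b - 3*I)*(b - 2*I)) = b - 2*I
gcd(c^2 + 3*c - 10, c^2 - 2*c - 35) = c + 5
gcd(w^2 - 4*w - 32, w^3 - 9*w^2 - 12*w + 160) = w^2 - 4*w - 32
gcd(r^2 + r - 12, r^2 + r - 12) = r^2 + r - 12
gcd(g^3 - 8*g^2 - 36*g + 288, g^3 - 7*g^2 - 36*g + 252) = g^2 - 36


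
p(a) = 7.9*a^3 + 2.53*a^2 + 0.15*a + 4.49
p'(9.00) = 1965.39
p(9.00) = 5969.87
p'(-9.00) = 1874.31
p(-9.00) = -5551.03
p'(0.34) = 4.61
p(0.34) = 5.14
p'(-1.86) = 72.73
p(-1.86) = -37.87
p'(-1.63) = 54.87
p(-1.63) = -23.25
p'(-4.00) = 359.11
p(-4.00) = -461.23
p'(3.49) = 306.48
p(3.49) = 371.65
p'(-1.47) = 43.93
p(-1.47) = -15.36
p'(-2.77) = 167.98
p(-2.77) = -144.42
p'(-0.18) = 0.01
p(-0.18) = 4.50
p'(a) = 23.7*a^2 + 5.06*a + 0.15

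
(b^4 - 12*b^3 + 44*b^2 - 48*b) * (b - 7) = b^5 - 19*b^4 + 128*b^3 - 356*b^2 + 336*b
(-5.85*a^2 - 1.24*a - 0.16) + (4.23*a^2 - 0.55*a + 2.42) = -1.62*a^2 - 1.79*a + 2.26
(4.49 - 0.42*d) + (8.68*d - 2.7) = 8.26*d + 1.79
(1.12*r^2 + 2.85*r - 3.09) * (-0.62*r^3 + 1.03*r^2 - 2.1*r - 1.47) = -0.6944*r^5 - 0.6134*r^4 + 2.4993*r^3 - 10.8141*r^2 + 2.2995*r + 4.5423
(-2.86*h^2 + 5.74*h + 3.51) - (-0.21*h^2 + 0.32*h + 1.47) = -2.65*h^2 + 5.42*h + 2.04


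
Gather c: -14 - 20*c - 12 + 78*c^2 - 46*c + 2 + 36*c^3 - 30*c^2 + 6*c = 36*c^3 + 48*c^2 - 60*c - 24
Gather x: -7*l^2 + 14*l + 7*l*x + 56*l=-7*l^2 + 7*l*x + 70*l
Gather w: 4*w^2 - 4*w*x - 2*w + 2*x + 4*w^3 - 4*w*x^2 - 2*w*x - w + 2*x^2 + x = 4*w^3 + 4*w^2 + w*(-4*x^2 - 6*x - 3) + 2*x^2 + 3*x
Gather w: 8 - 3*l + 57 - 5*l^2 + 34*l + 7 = -5*l^2 + 31*l + 72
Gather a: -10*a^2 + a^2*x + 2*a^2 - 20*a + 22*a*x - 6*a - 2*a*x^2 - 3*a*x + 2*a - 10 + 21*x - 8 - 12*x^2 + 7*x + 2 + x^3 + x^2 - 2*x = a^2*(x - 8) + a*(-2*x^2 + 19*x - 24) + x^3 - 11*x^2 + 26*x - 16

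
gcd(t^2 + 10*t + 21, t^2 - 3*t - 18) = t + 3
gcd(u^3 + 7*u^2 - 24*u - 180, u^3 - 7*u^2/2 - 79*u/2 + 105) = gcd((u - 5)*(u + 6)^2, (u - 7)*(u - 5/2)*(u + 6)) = u + 6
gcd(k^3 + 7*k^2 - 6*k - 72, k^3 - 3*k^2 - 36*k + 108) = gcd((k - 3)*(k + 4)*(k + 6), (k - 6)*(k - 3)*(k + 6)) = k^2 + 3*k - 18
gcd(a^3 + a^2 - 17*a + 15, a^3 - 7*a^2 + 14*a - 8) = a - 1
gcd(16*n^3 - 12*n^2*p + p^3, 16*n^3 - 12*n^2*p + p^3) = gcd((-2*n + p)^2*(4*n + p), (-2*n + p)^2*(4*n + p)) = 16*n^3 - 12*n^2*p + p^3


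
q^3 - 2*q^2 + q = q*(q - 1)^2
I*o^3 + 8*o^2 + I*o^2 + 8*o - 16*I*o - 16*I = (o - 4*I)^2*(I*o + I)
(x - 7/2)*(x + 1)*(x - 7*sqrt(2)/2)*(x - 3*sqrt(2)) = x^4 - 13*sqrt(2)*x^3/2 - 5*x^3/2 + 35*x^2/2 + 65*sqrt(2)*x^2/4 - 105*x/2 + 91*sqrt(2)*x/4 - 147/2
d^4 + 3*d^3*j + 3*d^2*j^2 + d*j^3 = d*(d + j)^3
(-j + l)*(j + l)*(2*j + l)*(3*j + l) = -6*j^4 - 5*j^3*l + 5*j^2*l^2 + 5*j*l^3 + l^4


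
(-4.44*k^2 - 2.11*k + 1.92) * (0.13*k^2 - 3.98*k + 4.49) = -0.5772*k^4 + 17.3969*k^3 - 11.2882*k^2 - 17.1155*k + 8.6208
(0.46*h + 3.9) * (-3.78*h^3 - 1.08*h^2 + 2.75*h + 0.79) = -1.7388*h^4 - 15.2388*h^3 - 2.947*h^2 + 11.0884*h + 3.081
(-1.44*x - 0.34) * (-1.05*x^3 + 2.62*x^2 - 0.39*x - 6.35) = 1.512*x^4 - 3.4158*x^3 - 0.3292*x^2 + 9.2766*x + 2.159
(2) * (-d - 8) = -2*d - 16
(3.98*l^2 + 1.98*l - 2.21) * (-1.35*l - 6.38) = -5.373*l^3 - 28.0654*l^2 - 9.6489*l + 14.0998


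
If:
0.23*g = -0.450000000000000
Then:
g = -1.96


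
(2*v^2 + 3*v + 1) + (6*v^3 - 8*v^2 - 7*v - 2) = 6*v^3 - 6*v^2 - 4*v - 1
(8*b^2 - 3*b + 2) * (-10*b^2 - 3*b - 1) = -80*b^4 + 6*b^3 - 19*b^2 - 3*b - 2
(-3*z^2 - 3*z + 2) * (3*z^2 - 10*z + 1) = -9*z^4 + 21*z^3 + 33*z^2 - 23*z + 2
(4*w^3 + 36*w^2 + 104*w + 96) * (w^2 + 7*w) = 4*w^5 + 64*w^4 + 356*w^3 + 824*w^2 + 672*w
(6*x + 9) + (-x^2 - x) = -x^2 + 5*x + 9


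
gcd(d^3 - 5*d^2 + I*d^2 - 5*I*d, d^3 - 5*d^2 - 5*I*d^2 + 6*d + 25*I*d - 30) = d^2 + d*(-5 + I) - 5*I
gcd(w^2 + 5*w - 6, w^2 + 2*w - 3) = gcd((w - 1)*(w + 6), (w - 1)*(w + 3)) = w - 1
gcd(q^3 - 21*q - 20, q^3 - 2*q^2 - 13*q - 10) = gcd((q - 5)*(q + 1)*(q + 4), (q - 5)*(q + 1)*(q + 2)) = q^2 - 4*q - 5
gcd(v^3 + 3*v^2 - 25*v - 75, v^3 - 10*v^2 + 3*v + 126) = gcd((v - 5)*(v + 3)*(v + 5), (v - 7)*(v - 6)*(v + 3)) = v + 3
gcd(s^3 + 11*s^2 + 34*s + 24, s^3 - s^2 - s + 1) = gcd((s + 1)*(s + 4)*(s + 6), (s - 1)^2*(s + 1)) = s + 1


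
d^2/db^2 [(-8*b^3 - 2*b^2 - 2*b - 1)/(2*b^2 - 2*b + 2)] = (-4*b^3 + 27*b^2 - 15*b - 4)/(b^6 - 3*b^5 + 6*b^4 - 7*b^3 + 6*b^2 - 3*b + 1)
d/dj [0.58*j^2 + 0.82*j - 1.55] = 1.16*j + 0.82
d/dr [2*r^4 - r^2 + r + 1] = 8*r^3 - 2*r + 1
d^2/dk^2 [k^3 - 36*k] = 6*k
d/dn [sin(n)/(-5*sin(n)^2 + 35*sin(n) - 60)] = (sin(n)^2 - 12)*cos(n)/(5*(sin(n) - 4)^2*(sin(n) - 3)^2)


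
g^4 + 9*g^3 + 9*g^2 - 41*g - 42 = (g - 2)*(g + 1)*(g + 3)*(g + 7)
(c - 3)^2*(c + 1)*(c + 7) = c^4 + 2*c^3 - 32*c^2 + 30*c + 63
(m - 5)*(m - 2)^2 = m^3 - 9*m^2 + 24*m - 20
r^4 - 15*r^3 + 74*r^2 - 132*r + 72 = (r - 6)^2*(r - 2)*(r - 1)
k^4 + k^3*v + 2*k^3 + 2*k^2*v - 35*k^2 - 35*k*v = k*(k - 5)*(k + 7)*(k + v)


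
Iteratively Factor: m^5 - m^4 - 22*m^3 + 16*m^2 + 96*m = (m - 4)*(m^4 + 3*m^3 - 10*m^2 - 24*m) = (m - 4)*(m + 4)*(m^3 - m^2 - 6*m) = (m - 4)*(m + 2)*(m + 4)*(m^2 - 3*m) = (m - 4)*(m - 3)*(m + 2)*(m + 4)*(m)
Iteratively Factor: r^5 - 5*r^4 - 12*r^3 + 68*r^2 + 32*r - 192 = (r + 2)*(r^4 - 7*r^3 + 2*r^2 + 64*r - 96) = (r - 4)*(r + 2)*(r^3 - 3*r^2 - 10*r + 24) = (r - 4)^2*(r + 2)*(r^2 + r - 6) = (r - 4)^2*(r - 2)*(r + 2)*(r + 3)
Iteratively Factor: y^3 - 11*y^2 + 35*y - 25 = (y - 1)*(y^2 - 10*y + 25) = (y - 5)*(y - 1)*(y - 5)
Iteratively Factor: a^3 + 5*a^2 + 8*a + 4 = (a + 2)*(a^2 + 3*a + 2) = (a + 1)*(a + 2)*(a + 2)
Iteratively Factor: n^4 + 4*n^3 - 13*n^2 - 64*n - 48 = (n + 1)*(n^3 + 3*n^2 - 16*n - 48) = (n - 4)*(n + 1)*(n^2 + 7*n + 12) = (n - 4)*(n + 1)*(n + 3)*(n + 4)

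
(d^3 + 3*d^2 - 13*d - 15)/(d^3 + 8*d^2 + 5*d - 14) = (d^3 + 3*d^2 - 13*d - 15)/(d^3 + 8*d^2 + 5*d - 14)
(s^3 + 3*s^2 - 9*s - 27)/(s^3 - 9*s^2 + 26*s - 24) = (s^2 + 6*s + 9)/(s^2 - 6*s + 8)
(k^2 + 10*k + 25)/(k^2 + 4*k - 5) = (k + 5)/(k - 1)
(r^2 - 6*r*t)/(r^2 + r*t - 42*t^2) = r/(r + 7*t)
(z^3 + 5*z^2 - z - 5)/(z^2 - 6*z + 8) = (z^3 + 5*z^2 - z - 5)/(z^2 - 6*z + 8)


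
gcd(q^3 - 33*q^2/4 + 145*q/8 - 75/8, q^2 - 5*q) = q - 5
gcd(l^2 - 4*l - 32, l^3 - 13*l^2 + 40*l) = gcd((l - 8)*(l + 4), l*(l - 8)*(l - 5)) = l - 8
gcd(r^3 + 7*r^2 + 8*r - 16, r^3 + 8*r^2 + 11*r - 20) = r^2 + 3*r - 4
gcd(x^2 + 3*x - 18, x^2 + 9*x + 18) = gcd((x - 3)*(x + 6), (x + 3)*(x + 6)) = x + 6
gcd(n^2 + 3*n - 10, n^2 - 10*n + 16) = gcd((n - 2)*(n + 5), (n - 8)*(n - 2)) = n - 2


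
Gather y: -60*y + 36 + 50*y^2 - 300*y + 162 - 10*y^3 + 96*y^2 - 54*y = -10*y^3 + 146*y^2 - 414*y + 198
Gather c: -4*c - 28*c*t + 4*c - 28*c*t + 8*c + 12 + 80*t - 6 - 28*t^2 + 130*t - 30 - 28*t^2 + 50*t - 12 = c*(8 - 56*t) - 56*t^2 + 260*t - 36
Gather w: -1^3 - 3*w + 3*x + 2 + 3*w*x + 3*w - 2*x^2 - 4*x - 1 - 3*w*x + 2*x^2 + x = 0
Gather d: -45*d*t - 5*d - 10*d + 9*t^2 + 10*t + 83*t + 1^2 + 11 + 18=d*(-45*t - 15) + 9*t^2 + 93*t + 30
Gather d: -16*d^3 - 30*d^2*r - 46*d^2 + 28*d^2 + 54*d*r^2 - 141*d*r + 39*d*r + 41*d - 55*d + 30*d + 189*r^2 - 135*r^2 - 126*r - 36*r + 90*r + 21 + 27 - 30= -16*d^3 + d^2*(-30*r - 18) + d*(54*r^2 - 102*r + 16) + 54*r^2 - 72*r + 18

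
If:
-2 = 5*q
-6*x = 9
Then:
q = -2/5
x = -3/2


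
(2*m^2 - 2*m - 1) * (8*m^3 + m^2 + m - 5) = 16*m^5 - 14*m^4 - 8*m^3 - 13*m^2 + 9*m + 5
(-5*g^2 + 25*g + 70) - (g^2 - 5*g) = -6*g^2 + 30*g + 70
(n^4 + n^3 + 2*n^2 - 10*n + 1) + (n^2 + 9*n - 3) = n^4 + n^3 + 3*n^2 - n - 2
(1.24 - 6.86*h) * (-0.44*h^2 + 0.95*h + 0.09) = 3.0184*h^3 - 7.0626*h^2 + 0.5606*h + 0.1116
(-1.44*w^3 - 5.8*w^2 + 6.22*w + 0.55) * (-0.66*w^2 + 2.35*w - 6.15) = 0.9504*w^5 + 0.444*w^4 - 8.8792*w^3 + 49.924*w^2 - 36.9605*w - 3.3825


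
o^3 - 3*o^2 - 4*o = o*(o - 4)*(o + 1)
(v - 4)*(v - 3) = v^2 - 7*v + 12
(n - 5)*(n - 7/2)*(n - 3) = n^3 - 23*n^2/2 + 43*n - 105/2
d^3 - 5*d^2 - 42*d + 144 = (d - 8)*(d - 3)*(d + 6)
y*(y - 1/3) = y^2 - y/3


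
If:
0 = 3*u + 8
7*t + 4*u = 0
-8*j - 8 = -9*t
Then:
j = 5/7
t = 32/21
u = -8/3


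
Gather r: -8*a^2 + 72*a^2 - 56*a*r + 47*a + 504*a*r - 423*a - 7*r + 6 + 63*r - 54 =64*a^2 - 376*a + r*(448*a + 56) - 48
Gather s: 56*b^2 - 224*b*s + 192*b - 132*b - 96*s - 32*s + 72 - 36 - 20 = 56*b^2 + 60*b + s*(-224*b - 128) + 16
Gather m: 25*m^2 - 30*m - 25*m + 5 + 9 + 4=25*m^2 - 55*m + 18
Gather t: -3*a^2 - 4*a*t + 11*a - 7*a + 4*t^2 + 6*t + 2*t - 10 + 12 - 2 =-3*a^2 + 4*a + 4*t^2 + t*(8 - 4*a)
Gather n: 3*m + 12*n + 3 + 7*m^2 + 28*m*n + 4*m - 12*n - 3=7*m^2 + 28*m*n + 7*m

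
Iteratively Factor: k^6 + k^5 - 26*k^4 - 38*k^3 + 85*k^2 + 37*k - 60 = (k + 4)*(k^5 - 3*k^4 - 14*k^3 + 18*k^2 + 13*k - 15) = (k - 1)*(k + 4)*(k^4 - 2*k^3 - 16*k^2 + 2*k + 15) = (k - 5)*(k - 1)*(k + 4)*(k^3 + 3*k^2 - k - 3) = (k - 5)*(k - 1)*(k + 3)*(k + 4)*(k^2 - 1) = (k - 5)*(k - 1)^2*(k + 3)*(k + 4)*(k + 1)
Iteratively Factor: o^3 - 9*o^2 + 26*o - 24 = (o - 4)*(o^2 - 5*o + 6) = (o - 4)*(o - 2)*(o - 3)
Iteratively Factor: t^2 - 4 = (t + 2)*(t - 2)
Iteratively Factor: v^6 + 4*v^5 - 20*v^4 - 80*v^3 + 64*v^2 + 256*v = (v)*(v^5 + 4*v^4 - 20*v^3 - 80*v^2 + 64*v + 256) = v*(v + 4)*(v^4 - 20*v^2 + 64) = v*(v + 4)^2*(v^3 - 4*v^2 - 4*v + 16) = v*(v - 4)*(v + 4)^2*(v^2 - 4) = v*(v - 4)*(v + 2)*(v + 4)^2*(v - 2)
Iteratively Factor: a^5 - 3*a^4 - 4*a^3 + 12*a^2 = (a)*(a^4 - 3*a^3 - 4*a^2 + 12*a) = a*(a - 2)*(a^3 - a^2 - 6*a) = a^2*(a - 2)*(a^2 - a - 6) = a^2*(a - 2)*(a + 2)*(a - 3)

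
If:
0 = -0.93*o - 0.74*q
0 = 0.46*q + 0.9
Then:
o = 1.56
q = -1.96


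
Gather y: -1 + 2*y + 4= 2*y + 3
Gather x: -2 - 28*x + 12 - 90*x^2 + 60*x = -90*x^2 + 32*x + 10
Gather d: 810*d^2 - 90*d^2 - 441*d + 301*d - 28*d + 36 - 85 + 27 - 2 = 720*d^2 - 168*d - 24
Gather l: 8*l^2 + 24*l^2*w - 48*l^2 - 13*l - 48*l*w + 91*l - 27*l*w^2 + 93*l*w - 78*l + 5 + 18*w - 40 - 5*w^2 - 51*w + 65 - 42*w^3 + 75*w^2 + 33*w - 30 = l^2*(24*w - 40) + l*(-27*w^2 + 45*w) - 42*w^3 + 70*w^2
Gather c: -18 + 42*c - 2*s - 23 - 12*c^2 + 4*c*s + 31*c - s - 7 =-12*c^2 + c*(4*s + 73) - 3*s - 48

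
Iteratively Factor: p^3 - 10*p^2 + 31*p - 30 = (p - 2)*(p^2 - 8*p + 15) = (p - 3)*(p - 2)*(p - 5)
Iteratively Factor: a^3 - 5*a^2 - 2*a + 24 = (a + 2)*(a^2 - 7*a + 12) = (a - 4)*(a + 2)*(a - 3)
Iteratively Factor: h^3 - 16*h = (h - 4)*(h^2 + 4*h) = h*(h - 4)*(h + 4)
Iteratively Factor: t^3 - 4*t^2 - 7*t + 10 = (t + 2)*(t^2 - 6*t + 5) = (t - 1)*(t + 2)*(t - 5)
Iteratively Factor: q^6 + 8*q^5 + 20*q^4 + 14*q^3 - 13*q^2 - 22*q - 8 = (q + 1)*(q^5 + 7*q^4 + 13*q^3 + q^2 - 14*q - 8) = (q + 1)*(q + 2)*(q^4 + 5*q^3 + 3*q^2 - 5*q - 4) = (q + 1)^2*(q + 2)*(q^3 + 4*q^2 - q - 4) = (q + 1)^3*(q + 2)*(q^2 + 3*q - 4) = (q + 1)^3*(q + 2)*(q + 4)*(q - 1)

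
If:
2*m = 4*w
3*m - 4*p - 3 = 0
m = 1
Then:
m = 1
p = 0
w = 1/2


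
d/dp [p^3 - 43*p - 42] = 3*p^2 - 43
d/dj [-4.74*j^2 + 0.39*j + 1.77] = 0.39 - 9.48*j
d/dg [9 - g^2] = -2*g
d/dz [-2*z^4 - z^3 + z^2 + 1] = z*(-8*z^2 - 3*z + 2)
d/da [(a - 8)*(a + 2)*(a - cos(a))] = (a - 8)*(a + 2)*(sin(a) + 1) + (a - 8)*(a - cos(a)) + (a + 2)*(a - cos(a))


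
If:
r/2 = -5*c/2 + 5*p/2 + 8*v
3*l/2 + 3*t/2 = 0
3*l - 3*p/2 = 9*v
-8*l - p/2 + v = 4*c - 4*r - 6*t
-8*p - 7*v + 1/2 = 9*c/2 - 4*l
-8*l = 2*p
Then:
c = 9/545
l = -8/545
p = 32/545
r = -13/545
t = 8/545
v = -8/545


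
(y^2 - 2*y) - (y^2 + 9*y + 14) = -11*y - 14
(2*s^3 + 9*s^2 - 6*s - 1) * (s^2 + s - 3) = 2*s^5 + 11*s^4 - 3*s^3 - 34*s^2 + 17*s + 3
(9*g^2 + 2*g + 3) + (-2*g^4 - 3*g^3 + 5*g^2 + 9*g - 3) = -2*g^4 - 3*g^3 + 14*g^2 + 11*g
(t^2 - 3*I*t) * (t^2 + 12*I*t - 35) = t^4 + 9*I*t^3 + t^2 + 105*I*t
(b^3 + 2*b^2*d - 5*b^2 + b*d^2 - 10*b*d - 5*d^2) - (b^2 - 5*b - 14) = b^3 + 2*b^2*d - 6*b^2 + b*d^2 - 10*b*d + 5*b - 5*d^2 + 14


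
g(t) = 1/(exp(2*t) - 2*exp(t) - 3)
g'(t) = (-2*exp(2*t) + 2*exp(t))/(exp(2*t) - 2*exp(t) - 3)^2 = 2*(1 - exp(t))*exp(t)/(-exp(2*t) + 2*exp(t) + 3)^2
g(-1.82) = -0.30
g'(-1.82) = 0.02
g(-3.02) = -0.32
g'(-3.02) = 0.01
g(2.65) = 0.01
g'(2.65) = -0.01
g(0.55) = -0.29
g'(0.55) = -0.21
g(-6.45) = -0.33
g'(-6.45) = 0.00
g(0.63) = -0.31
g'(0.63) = -0.32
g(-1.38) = -0.29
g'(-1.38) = 0.03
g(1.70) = 0.06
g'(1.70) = -0.19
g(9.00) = 0.00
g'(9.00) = 0.00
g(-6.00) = -0.33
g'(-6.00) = 0.00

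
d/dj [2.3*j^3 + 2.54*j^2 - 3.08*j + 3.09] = 6.9*j^2 + 5.08*j - 3.08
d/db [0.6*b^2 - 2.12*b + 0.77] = 1.2*b - 2.12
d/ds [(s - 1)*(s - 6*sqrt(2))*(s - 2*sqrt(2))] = 3*s^2 - 16*sqrt(2)*s - 2*s + 8*sqrt(2) + 24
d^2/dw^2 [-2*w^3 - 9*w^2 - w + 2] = -12*w - 18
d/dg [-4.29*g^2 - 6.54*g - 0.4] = -8.58*g - 6.54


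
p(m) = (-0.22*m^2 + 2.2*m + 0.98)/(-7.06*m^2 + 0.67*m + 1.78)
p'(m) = (2.2 - 0.44*m)/(-7.06*m^2 + 0.67*m + 1.78) + (14.12*m - 0.67)*(-0.22*m^2 + 2.2*m + 0.98)/(-7.06*m^2 + 0.67*m + 1.78)^2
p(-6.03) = 0.08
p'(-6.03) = 0.01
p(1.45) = -0.31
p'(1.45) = 0.37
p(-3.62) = 0.11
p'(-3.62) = 0.02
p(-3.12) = 0.12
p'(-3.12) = 0.02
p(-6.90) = 0.07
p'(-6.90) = 0.01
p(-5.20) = 0.09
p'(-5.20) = 0.01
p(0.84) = -1.01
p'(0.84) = 3.60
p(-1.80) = 0.17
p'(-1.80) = 0.06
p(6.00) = -0.03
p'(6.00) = 0.01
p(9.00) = -0.01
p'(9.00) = 0.00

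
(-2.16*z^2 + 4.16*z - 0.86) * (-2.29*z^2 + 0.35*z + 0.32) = 4.9464*z^4 - 10.2824*z^3 + 2.7342*z^2 + 1.0302*z - 0.2752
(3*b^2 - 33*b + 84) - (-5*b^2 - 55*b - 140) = 8*b^2 + 22*b + 224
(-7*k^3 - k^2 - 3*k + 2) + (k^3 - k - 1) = -6*k^3 - k^2 - 4*k + 1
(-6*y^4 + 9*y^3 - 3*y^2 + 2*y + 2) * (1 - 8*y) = 48*y^5 - 78*y^4 + 33*y^3 - 19*y^2 - 14*y + 2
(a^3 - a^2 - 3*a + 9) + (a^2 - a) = a^3 - 4*a + 9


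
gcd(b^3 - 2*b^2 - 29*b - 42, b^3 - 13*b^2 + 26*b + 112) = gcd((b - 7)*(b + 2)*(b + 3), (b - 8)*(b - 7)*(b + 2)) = b^2 - 5*b - 14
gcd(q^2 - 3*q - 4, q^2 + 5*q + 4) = q + 1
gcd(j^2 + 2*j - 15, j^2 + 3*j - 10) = j + 5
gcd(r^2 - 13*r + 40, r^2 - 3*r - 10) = r - 5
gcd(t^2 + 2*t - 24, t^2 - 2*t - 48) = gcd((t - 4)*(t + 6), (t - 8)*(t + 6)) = t + 6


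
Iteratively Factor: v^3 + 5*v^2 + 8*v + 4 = (v + 1)*(v^2 + 4*v + 4) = (v + 1)*(v + 2)*(v + 2)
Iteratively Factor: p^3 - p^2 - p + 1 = (p - 1)*(p^2 - 1) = (p - 1)^2*(p + 1)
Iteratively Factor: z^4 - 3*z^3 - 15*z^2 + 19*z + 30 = (z + 1)*(z^3 - 4*z^2 - 11*z + 30) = (z + 1)*(z + 3)*(z^2 - 7*z + 10) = (z - 2)*(z + 1)*(z + 3)*(z - 5)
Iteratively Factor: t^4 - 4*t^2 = (t)*(t^3 - 4*t) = t*(t + 2)*(t^2 - 2*t) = t^2*(t + 2)*(t - 2)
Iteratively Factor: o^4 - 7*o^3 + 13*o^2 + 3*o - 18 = (o + 1)*(o^3 - 8*o^2 + 21*o - 18) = (o - 2)*(o + 1)*(o^2 - 6*o + 9) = (o - 3)*(o - 2)*(o + 1)*(o - 3)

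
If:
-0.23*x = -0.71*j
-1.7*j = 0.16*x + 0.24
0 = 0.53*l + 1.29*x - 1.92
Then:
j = -0.11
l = 4.44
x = -0.34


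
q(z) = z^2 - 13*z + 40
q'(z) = 2*z - 13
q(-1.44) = 60.79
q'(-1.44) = -15.88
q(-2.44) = 77.67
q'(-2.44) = -17.88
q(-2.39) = 76.78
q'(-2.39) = -17.78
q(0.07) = 39.09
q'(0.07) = -12.86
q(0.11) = 38.58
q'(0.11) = -12.78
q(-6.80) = 174.64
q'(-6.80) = -26.60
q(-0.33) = 44.40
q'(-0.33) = -13.66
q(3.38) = 7.48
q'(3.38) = -6.24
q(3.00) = 10.00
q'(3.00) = -7.00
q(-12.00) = 340.00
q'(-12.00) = -37.00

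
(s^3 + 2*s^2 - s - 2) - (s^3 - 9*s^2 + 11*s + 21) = 11*s^2 - 12*s - 23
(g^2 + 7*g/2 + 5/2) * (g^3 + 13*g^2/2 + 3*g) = g^5 + 10*g^4 + 113*g^3/4 + 107*g^2/4 + 15*g/2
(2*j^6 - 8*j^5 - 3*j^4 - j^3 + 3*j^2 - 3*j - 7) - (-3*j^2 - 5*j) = 2*j^6 - 8*j^5 - 3*j^4 - j^3 + 6*j^2 + 2*j - 7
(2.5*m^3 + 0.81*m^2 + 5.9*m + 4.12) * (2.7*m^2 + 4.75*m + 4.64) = 6.75*m^5 + 14.062*m^4 + 31.3775*m^3 + 42.9074*m^2 + 46.946*m + 19.1168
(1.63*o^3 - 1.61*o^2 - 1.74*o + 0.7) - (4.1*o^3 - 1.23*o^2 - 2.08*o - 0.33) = -2.47*o^3 - 0.38*o^2 + 0.34*o + 1.03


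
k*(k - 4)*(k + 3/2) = k^3 - 5*k^2/2 - 6*k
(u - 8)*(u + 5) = u^2 - 3*u - 40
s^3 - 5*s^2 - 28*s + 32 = (s - 8)*(s - 1)*(s + 4)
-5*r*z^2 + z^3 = z^2*(-5*r + z)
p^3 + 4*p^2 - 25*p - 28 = (p - 4)*(p + 1)*(p + 7)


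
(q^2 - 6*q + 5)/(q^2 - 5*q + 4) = (q - 5)/(q - 4)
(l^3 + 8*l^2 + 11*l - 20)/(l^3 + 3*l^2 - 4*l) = (l + 5)/l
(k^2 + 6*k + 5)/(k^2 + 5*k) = (k + 1)/k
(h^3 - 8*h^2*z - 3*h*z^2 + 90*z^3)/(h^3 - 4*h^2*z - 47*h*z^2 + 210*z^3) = (h + 3*z)/(h + 7*z)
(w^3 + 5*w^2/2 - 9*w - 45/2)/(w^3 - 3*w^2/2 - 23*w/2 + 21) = (2*w^2 + 11*w + 15)/(2*w^2 + 3*w - 14)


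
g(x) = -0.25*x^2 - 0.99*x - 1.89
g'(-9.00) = 3.51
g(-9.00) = -13.23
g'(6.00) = -3.99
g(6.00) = -16.83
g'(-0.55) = -0.72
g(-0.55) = -1.42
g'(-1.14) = -0.42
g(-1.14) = -1.09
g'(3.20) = -2.59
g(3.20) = -7.62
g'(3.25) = -2.62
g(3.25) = -7.75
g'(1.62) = -1.80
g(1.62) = -4.15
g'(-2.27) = 0.14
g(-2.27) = -0.93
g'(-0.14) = -0.92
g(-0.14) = -1.76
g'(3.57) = -2.78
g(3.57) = -8.61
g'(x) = -0.5*x - 0.99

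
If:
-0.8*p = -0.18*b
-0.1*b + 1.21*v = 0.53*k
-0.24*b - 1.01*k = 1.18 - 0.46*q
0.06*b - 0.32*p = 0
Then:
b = 0.00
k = 2.28301886792453*v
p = 0.00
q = 5.01271534044299*v + 2.56521739130435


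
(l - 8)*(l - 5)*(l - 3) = l^3 - 16*l^2 + 79*l - 120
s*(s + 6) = s^2 + 6*s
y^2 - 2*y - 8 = (y - 4)*(y + 2)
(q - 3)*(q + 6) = q^2 + 3*q - 18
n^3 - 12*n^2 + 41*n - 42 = (n - 7)*(n - 3)*(n - 2)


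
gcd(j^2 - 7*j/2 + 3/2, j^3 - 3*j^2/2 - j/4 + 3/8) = j - 1/2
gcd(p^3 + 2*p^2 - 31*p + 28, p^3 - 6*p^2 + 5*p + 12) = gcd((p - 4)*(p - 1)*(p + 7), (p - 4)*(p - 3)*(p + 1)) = p - 4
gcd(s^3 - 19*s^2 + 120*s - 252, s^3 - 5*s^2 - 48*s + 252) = s^2 - 12*s + 36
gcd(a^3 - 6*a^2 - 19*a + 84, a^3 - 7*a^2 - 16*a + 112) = a^2 - 3*a - 28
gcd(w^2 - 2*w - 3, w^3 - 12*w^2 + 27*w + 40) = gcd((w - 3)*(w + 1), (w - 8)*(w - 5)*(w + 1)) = w + 1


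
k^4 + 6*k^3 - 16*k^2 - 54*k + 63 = (k - 3)*(k - 1)*(k + 3)*(k + 7)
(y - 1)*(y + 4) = y^2 + 3*y - 4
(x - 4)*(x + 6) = x^2 + 2*x - 24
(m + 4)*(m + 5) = m^2 + 9*m + 20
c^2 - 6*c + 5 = (c - 5)*(c - 1)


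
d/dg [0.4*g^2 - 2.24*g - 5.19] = 0.8*g - 2.24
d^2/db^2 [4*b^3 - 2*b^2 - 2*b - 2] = 24*b - 4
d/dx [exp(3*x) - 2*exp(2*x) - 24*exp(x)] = (3*exp(2*x) - 4*exp(x) - 24)*exp(x)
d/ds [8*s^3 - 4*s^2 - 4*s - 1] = 24*s^2 - 8*s - 4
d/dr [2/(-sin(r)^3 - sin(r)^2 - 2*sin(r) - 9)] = 2*(3*sin(r)^2 + 2*sin(r) + 2)*cos(r)/(sin(r)^3 + sin(r)^2 + 2*sin(r) + 9)^2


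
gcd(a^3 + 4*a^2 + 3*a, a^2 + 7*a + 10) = 1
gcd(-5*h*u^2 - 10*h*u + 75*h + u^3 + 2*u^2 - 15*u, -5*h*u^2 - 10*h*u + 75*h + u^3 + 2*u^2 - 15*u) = -5*h*u^2 - 10*h*u + 75*h + u^3 + 2*u^2 - 15*u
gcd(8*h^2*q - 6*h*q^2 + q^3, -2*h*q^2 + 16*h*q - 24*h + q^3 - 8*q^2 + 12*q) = -2*h + q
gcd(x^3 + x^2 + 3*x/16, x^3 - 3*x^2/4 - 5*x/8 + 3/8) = x + 3/4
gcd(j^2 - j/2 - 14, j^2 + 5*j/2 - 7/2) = j + 7/2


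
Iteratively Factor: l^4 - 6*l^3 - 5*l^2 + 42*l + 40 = (l + 2)*(l^3 - 8*l^2 + 11*l + 20) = (l - 5)*(l + 2)*(l^2 - 3*l - 4) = (l - 5)*(l + 1)*(l + 2)*(l - 4)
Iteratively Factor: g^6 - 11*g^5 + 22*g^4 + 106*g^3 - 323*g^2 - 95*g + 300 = (g - 5)*(g^5 - 6*g^4 - 8*g^3 + 66*g^2 + 7*g - 60) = (g - 5)*(g - 1)*(g^4 - 5*g^3 - 13*g^2 + 53*g + 60) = (g - 5)^2*(g - 1)*(g^3 - 13*g - 12) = (g - 5)^2*(g - 1)*(g + 3)*(g^2 - 3*g - 4) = (g - 5)^2*(g - 4)*(g - 1)*(g + 3)*(g + 1)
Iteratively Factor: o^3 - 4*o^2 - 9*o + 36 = (o - 4)*(o^2 - 9) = (o - 4)*(o + 3)*(o - 3)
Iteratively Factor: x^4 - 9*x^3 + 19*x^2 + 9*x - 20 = (x + 1)*(x^3 - 10*x^2 + 29*x - 20) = (x - 4)*(x + 1)*(x^2 - 6*x + 5) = (x - 4)*(x - 1)*(x + 1)*(x - 5)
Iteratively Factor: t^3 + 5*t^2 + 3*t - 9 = (t + 3)*(t^2 + 2*t - 3) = (t + 3)^2*(t - 1)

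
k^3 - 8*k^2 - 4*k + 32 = (k - 8)*(k - 2)*(k + 2)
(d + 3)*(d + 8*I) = d^2 + 3*d + 8*I*d + 24*I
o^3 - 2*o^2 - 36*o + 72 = (o - 6)*(o - 2)*(o + 6)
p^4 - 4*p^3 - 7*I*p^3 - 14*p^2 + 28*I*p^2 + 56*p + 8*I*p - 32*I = (p - 4)*(p - 4*I)*(p - 2*I)*(p - I)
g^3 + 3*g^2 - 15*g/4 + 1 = (g - 1/2)^2*(g + 4)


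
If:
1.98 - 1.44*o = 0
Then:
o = 1.38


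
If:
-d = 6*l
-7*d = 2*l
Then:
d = 0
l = 0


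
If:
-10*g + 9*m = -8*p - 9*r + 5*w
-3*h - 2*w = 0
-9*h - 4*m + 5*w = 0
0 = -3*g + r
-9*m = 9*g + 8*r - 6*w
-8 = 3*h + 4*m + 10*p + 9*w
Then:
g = 200/237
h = 704/711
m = -968/237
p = 148/79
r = 200/79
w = -352/237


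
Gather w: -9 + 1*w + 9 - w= 0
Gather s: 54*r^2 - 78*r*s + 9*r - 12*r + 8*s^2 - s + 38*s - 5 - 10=54*r^2 - 3*r + 8*s^2 + s*(37 - 78*r) - 15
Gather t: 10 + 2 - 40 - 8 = -36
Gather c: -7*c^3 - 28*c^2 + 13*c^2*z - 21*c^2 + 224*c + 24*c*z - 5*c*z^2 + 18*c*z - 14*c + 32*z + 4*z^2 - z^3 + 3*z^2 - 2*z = -7*c^3 + c^2*(13*z - 49) + c*(-5*z^2 + 42*z + 210) - z^3 + 7*z^2 + 30*z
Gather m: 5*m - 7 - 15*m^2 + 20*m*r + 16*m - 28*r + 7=-15*m^2 + m*(20*r + 21) - 28*r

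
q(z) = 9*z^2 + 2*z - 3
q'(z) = 18*z + 2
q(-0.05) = -3.08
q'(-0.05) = 1.10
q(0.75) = 3.56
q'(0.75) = 15.50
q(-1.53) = 15.01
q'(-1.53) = -25.54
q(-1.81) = 22.86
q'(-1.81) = -30.58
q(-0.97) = 3.53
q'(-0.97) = -15.46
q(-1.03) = 4.49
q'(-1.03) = -16.54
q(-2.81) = 62.44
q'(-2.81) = -48.58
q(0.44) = -0.38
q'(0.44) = 9.92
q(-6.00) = 309.00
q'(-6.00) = -106.00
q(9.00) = 744.00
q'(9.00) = 164.00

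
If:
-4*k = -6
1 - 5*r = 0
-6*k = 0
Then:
No Solution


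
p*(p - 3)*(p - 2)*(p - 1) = p^4 - 6*p^3 + 11*p^2 - 6*p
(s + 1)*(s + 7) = s^2 + 8*s + 7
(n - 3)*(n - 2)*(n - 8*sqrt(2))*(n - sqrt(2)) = n^4 - 9*sqrt(2)*n^3 - 5*n^3 + 22*n^2 + 45*sqrt(2)*n^2 - 80*n - 54*sqrt(2)*n + 96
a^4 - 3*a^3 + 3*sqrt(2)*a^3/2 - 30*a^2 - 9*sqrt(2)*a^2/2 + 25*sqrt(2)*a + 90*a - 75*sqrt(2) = (a - 3)*(a - 5*sqrt(2)/2)*(a - sqrt(2))*(a + 5*sqrt(2))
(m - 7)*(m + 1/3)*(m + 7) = m^3 + m^2/3 - 49*m - 49/3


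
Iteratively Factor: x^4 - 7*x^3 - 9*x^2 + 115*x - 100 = (x - 1)*(x^3 - 6*x^2 - 15*x + 100) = (x - 5)*(x - 1)*(x^2 - x - 20) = (x - 5)^2*(x - 1)*(x + 4)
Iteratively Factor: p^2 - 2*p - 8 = (p + 2)*(p - 4)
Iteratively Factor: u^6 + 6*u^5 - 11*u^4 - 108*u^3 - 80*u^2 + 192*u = (u + 4)*(u^5 + 2*u^4 - 19*u^3 - 32*u^2 + 48*u) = (u + 4)^2*(u^4 - 2*u^3 - 11*u^2 + 12*u) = u*(u + 4)^2*(u^3 - 2*u^2 - 11*u + 12) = u*(u - 1)*(u + 4)^2*(u^2 - u - 12) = u*(u - 4)*(u - 1)*(u + 4)^2*(u + 3)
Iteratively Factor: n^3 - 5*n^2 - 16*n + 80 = (n - 4)*(n^2 - n - 20) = (n - 4)*(n + 4)*(n - 5)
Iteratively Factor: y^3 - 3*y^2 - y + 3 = (y + 1)*(y^2 - 4*y + 3) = (y - 1)*(y + 1)*(y - 3)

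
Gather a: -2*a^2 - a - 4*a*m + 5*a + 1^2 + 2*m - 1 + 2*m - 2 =-2*a^2 + a*(4 - 4*m) + 4*m - 2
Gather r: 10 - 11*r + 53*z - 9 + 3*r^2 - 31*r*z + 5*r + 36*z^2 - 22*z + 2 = 3*r^2 + r*(-31*z - 6) + 36*z^2 + 31*z + 3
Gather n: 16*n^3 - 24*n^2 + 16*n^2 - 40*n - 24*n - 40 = 16*n^3 - 8*n^2 - 64*n - 40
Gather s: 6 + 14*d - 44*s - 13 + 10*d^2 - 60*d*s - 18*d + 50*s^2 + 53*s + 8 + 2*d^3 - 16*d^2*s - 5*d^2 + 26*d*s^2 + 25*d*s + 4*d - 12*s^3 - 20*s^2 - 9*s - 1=2*d^3 + 5*d^2 - 12*s^3 + s^2*(26*d + 30) + s*(-16*d^2 - 35*d)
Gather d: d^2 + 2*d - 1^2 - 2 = d^2 + 2*d - 3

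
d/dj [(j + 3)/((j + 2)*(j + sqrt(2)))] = (-(j + 2)*(j + 3) + (j + 2)*(j + sqrt(2)) - (j + 3)*(j + sqrt(2)))/((j + 2)^2*(j + sqrt(2))^2)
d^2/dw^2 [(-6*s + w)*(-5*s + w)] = 2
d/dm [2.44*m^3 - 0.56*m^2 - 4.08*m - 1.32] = 7.32*m^2 - 1.12*m - 4.08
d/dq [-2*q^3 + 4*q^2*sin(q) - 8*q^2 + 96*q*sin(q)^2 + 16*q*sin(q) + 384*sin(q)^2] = 4*q^2*cos(q) - 6*q^2 + 8*q*sin(q) + 96*q*sin(2*q) + 16*q*cos(q) - 16*q + 96*sin(q)^2 + 16*sin(q) + 384*sin(2*q)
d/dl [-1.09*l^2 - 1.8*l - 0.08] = -2.18*l - 1.8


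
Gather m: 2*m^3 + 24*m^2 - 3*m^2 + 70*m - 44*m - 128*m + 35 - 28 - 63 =2*m^3 + 21*m^2 - 102*m - 56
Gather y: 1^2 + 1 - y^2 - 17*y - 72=-y^2 - 17*y - 70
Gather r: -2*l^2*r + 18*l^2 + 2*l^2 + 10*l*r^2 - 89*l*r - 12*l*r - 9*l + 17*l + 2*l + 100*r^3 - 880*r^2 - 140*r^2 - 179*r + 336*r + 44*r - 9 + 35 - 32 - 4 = 20*l^2 + 10*l + 100*r^3 + r^2*(10*l - 1020) + r*(-2*l^2 - 101*l + 201) - 10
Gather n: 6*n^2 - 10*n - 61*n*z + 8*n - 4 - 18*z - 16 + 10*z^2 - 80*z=6*n^2 + n*(-61*z - 2) + 10*z^2 - 98*z - 20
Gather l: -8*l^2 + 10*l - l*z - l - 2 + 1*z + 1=-8*l^2 + l*(9 - z) + z - 1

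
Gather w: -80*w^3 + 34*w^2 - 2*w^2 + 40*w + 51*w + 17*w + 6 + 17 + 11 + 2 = -80*w^3 + 32*w^2 + 108*w + 36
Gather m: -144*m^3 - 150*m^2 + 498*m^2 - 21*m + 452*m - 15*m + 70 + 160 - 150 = -144*m^3 + 348*m^2 + 416*m + 80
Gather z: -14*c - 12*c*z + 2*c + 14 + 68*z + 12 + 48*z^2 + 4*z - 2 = -12*c + 48*z^2 + z*(72 - 12*c) + 24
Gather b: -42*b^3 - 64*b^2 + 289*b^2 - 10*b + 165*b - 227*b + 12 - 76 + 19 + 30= -42*b^3 + 225*b^2 - 72*b - 15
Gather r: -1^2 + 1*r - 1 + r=2*r - 2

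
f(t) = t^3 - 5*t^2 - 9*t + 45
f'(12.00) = 303.00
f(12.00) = 945.00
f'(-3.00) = 48.00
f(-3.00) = 0.00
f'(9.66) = 174.35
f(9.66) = 392.91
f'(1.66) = -17.33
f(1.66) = 20.86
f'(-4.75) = 106.19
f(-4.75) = -132.23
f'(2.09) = -16.80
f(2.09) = 13.48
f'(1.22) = -16.73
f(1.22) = 28.39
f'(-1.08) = 5.30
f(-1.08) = 47.63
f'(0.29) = -11.65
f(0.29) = 41.99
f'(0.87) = -15.43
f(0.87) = 34.04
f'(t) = 3*t^2 - 10*t - 9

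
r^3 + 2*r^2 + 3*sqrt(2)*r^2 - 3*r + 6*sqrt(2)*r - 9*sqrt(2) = (r - 1)*(r + 3)*(r + 3*sqrt(2))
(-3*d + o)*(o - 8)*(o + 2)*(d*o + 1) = -3*d^2*o^3 + 18*d^2*o^2 + 48*d^2*o + d*o^4 - 6*d*o^3 - 19*d*o^2 + 18*d*o + 48*d + o^3 - 6*o^2 - 16*o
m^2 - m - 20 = (m - 5)*(m + 4)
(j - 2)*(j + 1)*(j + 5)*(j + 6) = j^4 + 10*j^3 + 17*j^2 - 52*j - 60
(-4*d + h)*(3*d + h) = -12*d^2 - d*h + h^2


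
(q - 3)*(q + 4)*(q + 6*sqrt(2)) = q^3 + q^2 + 6*sqrt(2)*q^2 - 12*q + 6*sqrt(2)*q - 72*sqrt(2)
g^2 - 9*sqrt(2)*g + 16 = (g - 8*sqrt(2))*(g - sqrt(2))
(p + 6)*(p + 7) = p^2 + 13*p + 42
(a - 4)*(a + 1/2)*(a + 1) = a^3 - 5*a^2/2 - 11*a/2 - 2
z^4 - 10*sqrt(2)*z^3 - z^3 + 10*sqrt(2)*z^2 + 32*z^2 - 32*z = z*(z - 1)*(z - 8*sqrt(2))*(z - 2*sqrt(2))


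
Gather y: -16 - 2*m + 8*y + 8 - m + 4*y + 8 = -3*m + 12*y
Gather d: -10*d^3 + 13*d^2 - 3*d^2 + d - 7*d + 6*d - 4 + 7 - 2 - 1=-10*d^3 + 10*d^2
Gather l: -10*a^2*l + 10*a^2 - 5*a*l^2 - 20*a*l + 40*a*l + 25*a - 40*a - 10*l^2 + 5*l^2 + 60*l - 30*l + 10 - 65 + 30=10*a^2 - 15*a + l^2*(-5*a - 5) + l*(-10*a^2 + 20*a + 30) - 25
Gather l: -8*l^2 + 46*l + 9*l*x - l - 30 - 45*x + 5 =-8*l^2 + l*(9*x + 45) - 45*x - 25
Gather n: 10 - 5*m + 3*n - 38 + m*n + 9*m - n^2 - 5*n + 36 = 4*m - n^2 + n*(m - 2) + 8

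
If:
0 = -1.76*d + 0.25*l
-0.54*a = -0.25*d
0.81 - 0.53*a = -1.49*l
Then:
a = -0.04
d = -0.08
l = -0.56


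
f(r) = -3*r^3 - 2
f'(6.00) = -324.00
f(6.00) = -650.00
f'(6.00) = -324.00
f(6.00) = -650.00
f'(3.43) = -105.88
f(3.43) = -123.06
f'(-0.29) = -0.76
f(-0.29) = -1.93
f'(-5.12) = -235.93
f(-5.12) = 400.65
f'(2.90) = -75.69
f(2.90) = -75.17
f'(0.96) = -8.29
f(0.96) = -4.65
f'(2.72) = -66.59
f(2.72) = -62.37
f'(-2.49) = -55.80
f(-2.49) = 44.31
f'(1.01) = -9.18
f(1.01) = -5.09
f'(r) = -9*r^2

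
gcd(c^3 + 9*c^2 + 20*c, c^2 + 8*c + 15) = c + 5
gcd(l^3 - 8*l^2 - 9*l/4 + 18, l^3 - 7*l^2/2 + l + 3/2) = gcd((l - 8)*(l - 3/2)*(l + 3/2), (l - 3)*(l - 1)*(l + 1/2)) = 1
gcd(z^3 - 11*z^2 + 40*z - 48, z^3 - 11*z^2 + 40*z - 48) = z^3 - 11*z^2 + 40*z - 48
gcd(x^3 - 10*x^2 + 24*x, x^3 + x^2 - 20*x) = x^2 - 4*x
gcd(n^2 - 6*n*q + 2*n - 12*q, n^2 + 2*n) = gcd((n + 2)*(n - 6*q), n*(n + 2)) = n + 2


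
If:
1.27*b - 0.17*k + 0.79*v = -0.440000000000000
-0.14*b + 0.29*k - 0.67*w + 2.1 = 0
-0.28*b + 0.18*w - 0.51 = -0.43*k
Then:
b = 16.2047619047619*w - 50.0428571428571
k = 10.1333333333333*w - 31.4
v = 73.1347197106691 - 23.8701024713683*w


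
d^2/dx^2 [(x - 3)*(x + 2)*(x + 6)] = 6*x + 10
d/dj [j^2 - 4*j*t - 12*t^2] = 2*j - 4*t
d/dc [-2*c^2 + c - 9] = 1 - 4*c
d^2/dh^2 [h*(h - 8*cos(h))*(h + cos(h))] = 7*h^2*cos(h) + 28*h*sin(h) + 16*h*cos(2*h) + 6*h + 16*sin(2*h) - 14*cos(h)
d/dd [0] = 0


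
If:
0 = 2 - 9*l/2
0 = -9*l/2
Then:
No Solution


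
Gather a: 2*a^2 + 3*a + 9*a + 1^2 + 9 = 2*a^2 + 12*a + 10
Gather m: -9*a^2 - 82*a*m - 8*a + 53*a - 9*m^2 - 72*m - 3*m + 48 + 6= -9*a^2 + 45*a - 9*m^2 + m*(-82*a - 75) + 54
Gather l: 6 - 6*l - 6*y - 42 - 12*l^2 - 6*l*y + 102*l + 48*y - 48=-12*l^2 + l*(96 - 6*y) + 42*y - 84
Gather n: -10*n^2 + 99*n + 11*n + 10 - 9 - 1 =-10*n^2 + 110*n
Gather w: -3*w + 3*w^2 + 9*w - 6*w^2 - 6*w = -3*w^2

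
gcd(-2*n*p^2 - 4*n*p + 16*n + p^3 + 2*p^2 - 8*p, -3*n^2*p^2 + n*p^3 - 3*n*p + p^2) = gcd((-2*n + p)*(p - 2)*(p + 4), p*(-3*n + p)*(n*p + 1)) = 1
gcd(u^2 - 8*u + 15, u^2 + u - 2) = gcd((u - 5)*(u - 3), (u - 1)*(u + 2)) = 1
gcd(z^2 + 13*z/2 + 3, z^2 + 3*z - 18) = z + 6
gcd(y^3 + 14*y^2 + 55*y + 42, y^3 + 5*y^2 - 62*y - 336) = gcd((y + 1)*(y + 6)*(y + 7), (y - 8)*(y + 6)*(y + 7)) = y^2 + 13*y + 42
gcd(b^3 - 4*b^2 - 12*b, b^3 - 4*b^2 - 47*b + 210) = b - 6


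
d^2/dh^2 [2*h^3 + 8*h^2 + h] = 12*h + 16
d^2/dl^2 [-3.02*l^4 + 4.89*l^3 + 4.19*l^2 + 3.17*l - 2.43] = -36.24*l^2 + 29.34*l + 8.38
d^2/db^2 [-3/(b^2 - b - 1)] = 6*(-b^2 + b + (2*b - 1)^2 + 1)/(-b^2 + b + 1)^3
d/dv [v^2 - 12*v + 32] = 2*v - 12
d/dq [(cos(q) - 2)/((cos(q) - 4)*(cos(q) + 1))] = (cos(q)^2 - 4*cos(q) + 10)*sin(q)/((cos(q) - 4)^2*(cos(q) + 1)^2)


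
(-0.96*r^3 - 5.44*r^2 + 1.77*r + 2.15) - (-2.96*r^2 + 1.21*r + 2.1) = -0.96*r^3 - 2.48*r^2 + 0.56*r + 0.0499999999999998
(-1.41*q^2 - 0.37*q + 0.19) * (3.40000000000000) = -4.794*q^2 - 1.258*q + 0.646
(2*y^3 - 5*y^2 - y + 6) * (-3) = -6*y^3 + 15*y^2 + 3*y - 18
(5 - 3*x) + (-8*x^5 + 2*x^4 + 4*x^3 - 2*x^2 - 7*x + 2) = -8*x^5 + 2*x^4 + 4*x^3 - 2*x^2 - 10*x + 7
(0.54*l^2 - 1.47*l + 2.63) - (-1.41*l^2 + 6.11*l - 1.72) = 1.95*l^2 - 7.58*l + 4.35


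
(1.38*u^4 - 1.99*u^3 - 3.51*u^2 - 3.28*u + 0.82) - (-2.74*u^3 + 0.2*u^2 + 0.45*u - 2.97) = 1.38*u^4 + 0.75*u^3 - 3.71*u^2 - 3.73*u + 3.79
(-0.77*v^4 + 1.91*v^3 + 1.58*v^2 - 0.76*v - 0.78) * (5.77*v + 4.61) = -4.4429*v^5 + 7.471*v^4 + 17.9217*v^3 + 2.8986*v^2 - 8.0042*v - 3.5958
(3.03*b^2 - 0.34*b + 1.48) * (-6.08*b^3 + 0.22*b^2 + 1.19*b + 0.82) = -18.4224*b^5 + 2.7338*b^4 - 5.4675*b^3 + 2.4056*b^2 + 1.4824*b + 1.2136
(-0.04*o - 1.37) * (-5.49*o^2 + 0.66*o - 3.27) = 0.2196*o^3 + 7.4949*o^2 - 0.7734*o + 4.4799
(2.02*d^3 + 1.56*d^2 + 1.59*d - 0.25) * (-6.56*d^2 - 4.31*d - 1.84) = -13.2512*d^5 - 18.9398*d^4 - 20.8708*d^3 - 8.0833*d^2 - 1.8481*d + 0.46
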